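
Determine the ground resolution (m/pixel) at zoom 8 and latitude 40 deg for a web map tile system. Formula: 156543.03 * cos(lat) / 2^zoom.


res = 156543.03 * cos(40) / 2^8 = 156543.03 * 0.76604444 / 256 = 468.43 m/pixel

468.43 m/pixel


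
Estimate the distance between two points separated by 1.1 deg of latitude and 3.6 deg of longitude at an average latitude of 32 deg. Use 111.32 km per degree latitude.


dlat_km = 1.1 * 111.32 = 122.452
dlon_km = 3.6 * 111.32 * cos(32) ≈ 339.857
dist = sqrt(122.452^2 + 339.857^2) ≈ 361.2 km

361.2 km


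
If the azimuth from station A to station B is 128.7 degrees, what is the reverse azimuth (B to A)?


back azimuth = (128.7 + 180) mod 360 = 308.7 degrees

308.7 degrees


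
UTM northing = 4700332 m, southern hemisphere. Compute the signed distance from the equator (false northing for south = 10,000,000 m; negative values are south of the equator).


For southern: actual = 4700332 - 10000000 = -5299668 m

-5299668 m


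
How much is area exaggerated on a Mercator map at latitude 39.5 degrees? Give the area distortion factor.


area_distortion = 1/cos^2(39.5) = 1.68

1.68


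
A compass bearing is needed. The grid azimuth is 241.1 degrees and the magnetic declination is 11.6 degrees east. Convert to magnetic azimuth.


magnetic azimuth = grid azimuth - declination (east +ve)
mag_az = 241.1 - 11.6 = 229.5 degrees

229.5 degrees


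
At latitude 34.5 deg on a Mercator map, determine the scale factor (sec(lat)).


SF = 1 / cos(34.5) = 1 / 0.824126 = 1.213

1.213


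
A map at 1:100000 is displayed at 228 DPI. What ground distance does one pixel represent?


pixel_cm = 2.54 / 228 ≈ 0.01114 cm
ground = pixel_cm * 100000 / 100 = 2.54 * 100000 / (228 * 100) = 254000 / 22800 ≈ 11.14 m

11.14 m


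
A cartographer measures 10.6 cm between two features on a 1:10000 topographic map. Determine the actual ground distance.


ground = 10.6 cm * 10000 / 100 = 1060.0 m = 1.06 km

1.06 km


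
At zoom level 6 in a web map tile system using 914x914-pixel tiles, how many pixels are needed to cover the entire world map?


tiles per axis = 2^6 = 64
total tiles = 64^2 = 4096
pixels per axis = 64 * 914 = 58496
total pixels = 58496^2 = 3421782016

3421782016 pixels


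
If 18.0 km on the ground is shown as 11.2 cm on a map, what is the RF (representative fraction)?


ground = 18.0 km = 1800000 cm; RF denominator = ground / map = 1800000 / 11.2 ≈ 160714; RF = 1:160714

1:160714


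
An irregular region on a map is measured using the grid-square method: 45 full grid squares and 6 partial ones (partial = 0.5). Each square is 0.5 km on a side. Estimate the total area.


effective squares = 45 + 6 * 0.5 = 48.0
area = 48.0 * 0.25 = 12.0 km^2

12.0 km^2


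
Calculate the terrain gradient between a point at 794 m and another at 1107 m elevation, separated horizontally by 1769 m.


gradient = (1107 - 794) / 1769 = 313 / 1769 = 0.1769

0.1769


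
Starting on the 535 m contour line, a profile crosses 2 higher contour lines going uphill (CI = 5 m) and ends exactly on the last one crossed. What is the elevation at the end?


elevation = 535 + 2 * 5 = 545 m

545 m


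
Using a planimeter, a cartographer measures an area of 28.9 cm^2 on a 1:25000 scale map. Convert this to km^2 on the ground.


ground_area = 28.9 * (25000/100)^2 = 1806250.0 m^2 = 1.80625 km^2 ≈ 1.806 km^2

1.806 km^2


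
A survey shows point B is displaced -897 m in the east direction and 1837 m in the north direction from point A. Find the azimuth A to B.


az = atan2(-897, 1837) = -26.0 deg
adjusted to 0-360: 334.0 degrees

334.0 degrees


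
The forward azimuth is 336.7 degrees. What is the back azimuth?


back azimuth = (336.7 + 180) mod 360 = 156.7 degrees

156.7 degrees


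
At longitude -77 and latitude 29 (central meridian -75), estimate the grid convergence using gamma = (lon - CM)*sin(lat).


gamma = (-77 - -75) * sin(29) = -2 * 0.48481 = -0.97 degrees

-0.97 degrees


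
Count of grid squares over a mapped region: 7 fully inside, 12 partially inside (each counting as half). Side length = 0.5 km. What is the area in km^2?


effective squares = 7 + 12 * 0.5 = 13.0
area = 13.0 * 0.25 = 3.25 km^2

3.25 km^2


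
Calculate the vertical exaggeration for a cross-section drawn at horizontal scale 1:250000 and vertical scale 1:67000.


VE = horizontal_scale / vertical_scale = 250000 / 67000 ≈ 3.7

3.7x


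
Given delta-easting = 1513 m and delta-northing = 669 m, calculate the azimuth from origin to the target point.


az = atan2(1513, 669) = 66.1 deg
adjusted to 0-360: 66.1 degrees

66.1 degrees


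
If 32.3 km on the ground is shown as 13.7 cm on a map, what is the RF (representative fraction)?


ground = 32.3 km = 3230000 cm; RF denominator = ground / map = 3230000 / 13.7 ≈ 235766; RF = 1:235766

1:235766


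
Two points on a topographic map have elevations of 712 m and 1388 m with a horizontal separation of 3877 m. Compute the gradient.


gradient = (1388 - 712) / 3877 = 676 / 3877 = 0.1744

0.1744


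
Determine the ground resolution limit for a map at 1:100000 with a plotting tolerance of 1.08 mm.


ground = 1.08 mm * 100000 / 1000 = 108.0 m

108.0 m


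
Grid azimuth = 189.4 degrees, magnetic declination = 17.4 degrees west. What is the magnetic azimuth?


magnetic azimuth = grid azimuth - declination (east +ve)
mag_az = 189.4 - -17.4 = 206.8 degrees

206.8 degrees


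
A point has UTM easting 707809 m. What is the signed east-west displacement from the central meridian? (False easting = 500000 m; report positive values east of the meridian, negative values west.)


displacement = 707809 - 500000 = 207809 m

207809 m


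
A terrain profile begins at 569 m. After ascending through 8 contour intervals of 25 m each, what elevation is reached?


elevation = 569 + 8 * 25 = 769 m

769 m


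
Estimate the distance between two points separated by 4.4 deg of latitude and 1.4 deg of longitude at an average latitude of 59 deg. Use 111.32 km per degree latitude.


dlat_km = 4.4 * 111.32 = 489.808
dlon_km = 1.4 * 111.32 * cos(59) ≈ 80.268
dist = sqrt(489.808^2 + 80.268^2) ≈ 496.3 km

496.3 km


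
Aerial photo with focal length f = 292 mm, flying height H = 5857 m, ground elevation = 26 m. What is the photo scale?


scale = f / (H - h) = 292 mm / 5831 m = 292 / 5831000 = 1:19969

1:19969


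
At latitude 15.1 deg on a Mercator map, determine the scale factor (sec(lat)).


SF = 1 / cos(15.1) = 1 / 0.965473 = 1.036

1.036


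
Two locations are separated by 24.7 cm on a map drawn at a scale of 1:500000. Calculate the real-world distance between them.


ground = 24.7 cm * 500000 / 100 = 123500.0 m = 123.5 km

123.5 km


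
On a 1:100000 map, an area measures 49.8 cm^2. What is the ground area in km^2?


ground_area = 49.8 * (100000/100)^2 = 49800000.0 m^2 = 49.8 km^2

49.8 km^2


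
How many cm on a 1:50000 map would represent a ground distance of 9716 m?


map_cm = 9716 * 100 / 50000 = 19.432 cm ≈ 19.43 cm

19.43 cm


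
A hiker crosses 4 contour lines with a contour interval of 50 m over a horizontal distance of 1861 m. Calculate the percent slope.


elevation change = 4 * 50 = 200 m
slope = 200 / 1861 * 100 = 10.7%

10.7%


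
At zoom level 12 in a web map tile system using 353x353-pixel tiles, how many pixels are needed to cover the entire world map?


tiles per axis = 2^12 = 4096
total tiles = 4096^2 = 16777216
pixels per axis = 4096 * 353 = 1445888
total pixels = 1445888^2 = 2090592108544

2090592108544 pixels


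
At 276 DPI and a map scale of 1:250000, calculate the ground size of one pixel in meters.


pixel_cm = 2.54 / 276 ≈ 0.009203 cm
ground = pixel_cm * 250000 / 100 = 2.54 * 250000 / (276 * 100) = 635000 / 27600 ≈ 23.01 m

23.01 m


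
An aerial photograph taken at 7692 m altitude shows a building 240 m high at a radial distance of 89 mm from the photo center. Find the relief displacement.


d = h * r / H = 240 * 89 / 7692 = 2.78 mm

2.78 mm


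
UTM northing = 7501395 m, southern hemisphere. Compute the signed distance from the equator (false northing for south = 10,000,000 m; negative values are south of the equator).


For southern: actual = 7501395 - 10000000 = -2498605 m

-2498605 m


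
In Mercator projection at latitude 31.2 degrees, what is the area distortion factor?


area_distortion = 1/cos^2(31.2) = 1.367

1.367


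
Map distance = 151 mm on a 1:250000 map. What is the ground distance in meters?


ground = 151 mm * 250000 / 1000 = 37750.0 m

37750.0 m


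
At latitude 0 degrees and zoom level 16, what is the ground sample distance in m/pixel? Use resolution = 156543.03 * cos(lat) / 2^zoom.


res = 156543.03 * cos(0) / 2^16 = 156543.03 * 1.0 / 65536 = 2.39 m/pixel

2.39 m/pixel


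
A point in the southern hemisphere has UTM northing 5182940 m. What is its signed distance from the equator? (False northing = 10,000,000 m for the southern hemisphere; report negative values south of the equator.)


For southern: actual = 5182940 - 10000000 = -4817060 m

-4817060 m


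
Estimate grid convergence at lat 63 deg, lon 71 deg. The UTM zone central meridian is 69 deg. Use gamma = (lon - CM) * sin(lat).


gamma = (71 - 69) * sin(63) = 2 * 0.891007 = 1.782 degrees

1.782 degrees


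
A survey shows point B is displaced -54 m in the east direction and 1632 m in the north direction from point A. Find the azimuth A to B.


az = atan2(-54, 1632) = -1.9 deg
adjusted to 0-360: 358.1 degrees

358.1 degrees


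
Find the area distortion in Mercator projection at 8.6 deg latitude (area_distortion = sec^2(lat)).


area_distortion = 1/cos^2(8.6) = 1.023

1.023


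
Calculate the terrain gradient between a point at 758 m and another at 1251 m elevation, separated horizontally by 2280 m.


gradient = (1251 - 758) / 2280 = 493 / 2280 = 0.2162

0.2162


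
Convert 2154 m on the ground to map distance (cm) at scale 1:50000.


map_cm = 2154 * 100 / 50000 = 4.308 cm ≈ 4.31 cm

4.31 cm


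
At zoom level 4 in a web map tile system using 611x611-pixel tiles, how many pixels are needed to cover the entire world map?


tiles per axis = 2^4 = 16
total tiles = 16^2 = 256
pixels per axis = 16 * 611 = 9776
total pixels = 9776^2 = 95570176

95570176 pixels


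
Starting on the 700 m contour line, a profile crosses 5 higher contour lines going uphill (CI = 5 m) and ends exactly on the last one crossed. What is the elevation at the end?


elevation = 700 + 5 * 5 = 725 m

725 m


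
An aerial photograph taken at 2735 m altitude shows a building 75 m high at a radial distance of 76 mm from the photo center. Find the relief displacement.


d = h * r / H = 75 * 76 / 2735 = 2.08 mm

2.08 mm


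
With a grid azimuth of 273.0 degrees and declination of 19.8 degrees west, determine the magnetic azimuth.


magnetic azimuth = grid azimuth - declination (east +ve)
mag_az = 273.0 - -19.8 = 292.8 degrees

292.8 degrees


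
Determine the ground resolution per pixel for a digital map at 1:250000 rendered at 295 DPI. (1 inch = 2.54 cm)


pixel_cm = 2.54 / 295 ≈ 0.00861 cm
ground = pixel_cm * 250000 / 100 = 2.54 * 250000 / (295 * 100) = 635000 / 29500 ≈ 21.53 m

21.53 m


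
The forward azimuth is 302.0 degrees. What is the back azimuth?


back azimuth = (302.0 + 180) mod 360 = 122.0 degrees

122.0 degrees


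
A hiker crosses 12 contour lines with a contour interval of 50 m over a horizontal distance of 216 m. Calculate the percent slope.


elevation change = 12 * 50 = 600 m
slope = 600 / 216 * 100 = 277.8%

277.8%


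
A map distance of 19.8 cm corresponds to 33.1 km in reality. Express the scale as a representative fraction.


ground = 33.1 km = 3310000 cm; RF denominator = ground / map = 3310000 / 19.8 ≈ 167172; RF = 1:167172

1:167172


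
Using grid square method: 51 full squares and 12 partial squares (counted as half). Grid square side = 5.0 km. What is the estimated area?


effective squares = 51 + 12 * 0.5 = 57.0
area = 57.0 * 25.0 = 1425.0 km^2

1425.0 km^2


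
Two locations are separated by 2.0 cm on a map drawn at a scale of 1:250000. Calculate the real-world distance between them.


ground = 2.0 cm * 250000 / 100 = 5000.0 m = 5.0 km

5.0 km


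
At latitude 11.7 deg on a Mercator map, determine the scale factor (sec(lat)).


SF = 1 / cos(11.7) = 1 / 0.979223 = 1.021

1.021


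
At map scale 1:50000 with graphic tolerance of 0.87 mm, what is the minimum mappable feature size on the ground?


ground = 0.87 mm * 50000 / 1000 = 43.5 m

43.5 m


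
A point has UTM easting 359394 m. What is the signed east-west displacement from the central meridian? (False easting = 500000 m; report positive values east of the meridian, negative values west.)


displacement = 359394 - 500000 = -140606 m

-140606 m


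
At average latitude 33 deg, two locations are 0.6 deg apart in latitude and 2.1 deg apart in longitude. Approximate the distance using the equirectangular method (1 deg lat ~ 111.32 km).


dlat_km = 0.6 * 111.32 = 66.792
dlon_km = 2.1 * 111.32 * cos(33) ≈ 196.058
dist = sqrt(66.792^2 + 196.058^2) ≈ 207.1 km

207.1 km


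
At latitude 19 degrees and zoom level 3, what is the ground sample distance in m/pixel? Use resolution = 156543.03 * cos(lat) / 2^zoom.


res = 156543.03 * cos(19) / 2^3 = 156543.03 * 0.94551858 / 8 = 18501.79 m/pixel

18501.79 m/pixel


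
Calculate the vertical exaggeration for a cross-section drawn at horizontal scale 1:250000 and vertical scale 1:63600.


VE = horizontal_scale / vertical_scale = 250000 / 63600 ≈ 3.9

3.9x


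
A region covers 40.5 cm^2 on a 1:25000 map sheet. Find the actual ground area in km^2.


ground_area = 40.5 * (25000/100)^2 = 2531250.0 m^2 = 2.53125 km^2 ≈ 2.531 km^2

2.531 km^2


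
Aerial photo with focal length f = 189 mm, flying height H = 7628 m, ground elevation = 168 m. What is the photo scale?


scale = f / (H - h) = 189 mm / 7460 m = 189 / 7460000 = 1:39471

1:39471


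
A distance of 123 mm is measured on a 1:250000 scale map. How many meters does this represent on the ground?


ground = 123 mm * 250000 / 1000 = 30750.0 m

30750.0 m


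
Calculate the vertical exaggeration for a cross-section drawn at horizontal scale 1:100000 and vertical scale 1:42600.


VE = horizontal_scale / vertical_scale = 100000 / 42600 ≈ 2.3

2.3x


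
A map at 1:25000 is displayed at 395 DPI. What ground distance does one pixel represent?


pixel_cm = 2.54 / 395 ≈ 0.00643 cm
ground = pixel_cm * 25000 / 100 = 2.54 * 25000 / (395 * 100) = 63500 / 39500 ≈ 1.61 m

1.61 m


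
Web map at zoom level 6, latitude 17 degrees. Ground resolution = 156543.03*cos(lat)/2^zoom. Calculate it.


res = 156543.03 * cos(17) / 2^6 = 156543.03 * 0.95630476 / 64 = 2339.11 m/pixel

2339.11 m/pixel


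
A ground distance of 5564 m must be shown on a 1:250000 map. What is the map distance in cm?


map_cm = 5564 * 100 / 250000 = 2.2256 cm ≈ 2.23 cm

2.23 cm


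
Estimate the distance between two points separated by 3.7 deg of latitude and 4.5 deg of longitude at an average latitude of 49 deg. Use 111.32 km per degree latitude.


dlat_km = 3.7 * 111.32 = 411.884
dlon_km = 4.5 * 111.32 * cos(49) ≈ 328.646
dist = sqrt(411.884^2 + 328.646^2) ≈ 526.9 km

526.9 km


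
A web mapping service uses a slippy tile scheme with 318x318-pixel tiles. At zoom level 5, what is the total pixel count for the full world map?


tiles per axis = 2^5 = 32
total tiles = 32^2 = 1024
pixels per axis = 32 * 318 = 10176
total pixels = 10176^2 = 103550976

103550976 pixels


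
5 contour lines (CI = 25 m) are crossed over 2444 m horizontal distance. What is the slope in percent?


elevation change = 5 * 25 = 125 m
slope = 125 / 2444 * 100 = 5.1%

5.1%


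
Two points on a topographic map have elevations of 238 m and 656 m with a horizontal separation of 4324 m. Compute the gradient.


gradient = (656 - 238) / 4324 = 418 / 4324 = 0.0967

0.0967


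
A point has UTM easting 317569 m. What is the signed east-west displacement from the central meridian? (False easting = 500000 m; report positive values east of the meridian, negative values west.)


displacement = 317569 - 500000 = -182431 m

-182431 m


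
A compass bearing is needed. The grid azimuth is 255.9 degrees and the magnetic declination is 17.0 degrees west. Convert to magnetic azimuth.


magnetic azimuth = grid azimuth - declination (east +ve)
mag_az = 255.9 - -17.0 = 272.9 degrees

272.9 degrees


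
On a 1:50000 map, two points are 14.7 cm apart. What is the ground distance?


ground = 14.7 cm * 50000 / 100 = 7350.0 m = 7.35 km

7.35 km


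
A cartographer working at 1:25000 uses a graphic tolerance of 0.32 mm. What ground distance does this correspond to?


ground = 0.32 mm * 25000 / 1000 = 8.0 m

8.0 m


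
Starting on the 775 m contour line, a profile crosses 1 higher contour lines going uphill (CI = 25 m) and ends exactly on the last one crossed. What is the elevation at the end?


elevation = 775 + 1 * 25 = 800 m

800 m


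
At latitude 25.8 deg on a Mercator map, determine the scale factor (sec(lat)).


SF = 1 / cos(25.8) = 1 / 0.900319 = 1.111

1.111


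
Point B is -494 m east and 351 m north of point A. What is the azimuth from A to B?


az = atan2(-494, 351) = -54.6 deg
adjusted to 0-360: 305.4 degrees

305.4 degrees


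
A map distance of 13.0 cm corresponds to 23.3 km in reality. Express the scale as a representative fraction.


ground = 23.3 km = 2330000 cm; RF denominator = ground / map = 2330000 / 13.0 ≈ 179231; RF = 1:179231

1:179231


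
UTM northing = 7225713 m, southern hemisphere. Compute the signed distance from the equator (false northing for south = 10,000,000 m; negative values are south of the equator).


For southern: actual = 7225713 - 10000000 = -2774287 m

-2774287 m


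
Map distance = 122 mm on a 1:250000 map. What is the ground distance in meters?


ground = 122 mm * 250000 / 1000 = 30500.0 m

30500.0 m


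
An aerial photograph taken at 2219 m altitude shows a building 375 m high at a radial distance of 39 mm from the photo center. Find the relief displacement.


d = h * r / H = 375 * 39 / 2219 = 6.59 mm

6.59 mm


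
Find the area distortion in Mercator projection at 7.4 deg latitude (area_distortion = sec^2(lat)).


area_distortion = 1/cos^2(7.4) = 1.017

1.017


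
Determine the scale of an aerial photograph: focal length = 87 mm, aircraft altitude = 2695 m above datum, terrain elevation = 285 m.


scale = f / (H - h) = 87 mm / 2410 m = 87 / 2410000 = 1:27701

1:27701


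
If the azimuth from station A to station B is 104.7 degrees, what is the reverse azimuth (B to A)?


back azimuth = (104.7 + 180) mod 360 = 284.7 degrees

284.7 degrees


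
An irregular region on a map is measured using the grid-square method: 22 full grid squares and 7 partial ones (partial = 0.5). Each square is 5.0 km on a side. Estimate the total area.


effective squares = 22 + 7 * 0.5 = 25.5
area = 25.5 * 25.0 = 637.5 km^2

637.5 km^2


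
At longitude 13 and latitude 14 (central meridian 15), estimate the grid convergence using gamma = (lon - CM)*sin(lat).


gamma = (13 - 15) * sin(14) = -2 * 0.241922 = -0.484 degrees

-0.484 degrees


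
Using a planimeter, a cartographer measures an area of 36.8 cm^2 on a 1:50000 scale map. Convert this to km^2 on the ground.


ground_area = 36.8 * (50000/100)^2 = 9200000.0 m^2 = 9.2 km^2

9.2 km^2


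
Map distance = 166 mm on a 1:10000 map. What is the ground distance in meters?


ground = 166 mm * 10000 / 1000 = 1660.0 m

1660.0 m


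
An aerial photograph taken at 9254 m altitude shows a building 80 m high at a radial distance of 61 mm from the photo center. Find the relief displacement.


d = h * r / H = 80 * 61 / 9254 = 0.53 mm

0.53 mm


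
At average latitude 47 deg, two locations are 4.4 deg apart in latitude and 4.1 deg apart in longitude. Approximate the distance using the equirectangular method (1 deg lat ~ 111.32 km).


dlat_km = 4.4 * 111.32 = 489.808
dlon_km = 4.1 * 111.32 * cos(47) ≈ 311.272
dist = sqrt(489.808^2 + 311.272^2) ≈ 580.3 km

580.3 km


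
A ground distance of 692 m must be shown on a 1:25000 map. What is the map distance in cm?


map_cm = 692 * 100 / 25000 = 2.768 cm ≈ 2.77 cm

2.77 cm


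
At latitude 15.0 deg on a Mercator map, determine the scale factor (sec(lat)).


SF = 1 / cos(15.0) = 1 / 0.965926 = 1.035

1.035


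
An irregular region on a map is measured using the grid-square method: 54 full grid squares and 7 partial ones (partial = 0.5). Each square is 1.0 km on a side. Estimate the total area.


effective squares = 54 + 7 * 0.5 = 57.5
area = 57.5 * 1.0 = 57.5 km^2

57.5 km^2


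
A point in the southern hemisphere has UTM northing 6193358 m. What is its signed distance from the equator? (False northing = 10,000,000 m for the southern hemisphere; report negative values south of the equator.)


For southern: actual = 6193358 - 10000000 = -3806642 m

-3806642 m


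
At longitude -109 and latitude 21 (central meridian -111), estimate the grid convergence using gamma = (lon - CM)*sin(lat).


gamma = (-109 - -111) * sin(21) = 2 * 0.358368 = 0.717 degrees

0.717 degrees


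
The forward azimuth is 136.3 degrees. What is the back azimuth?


back azimuth = (136.3 + 180) mod 360 = 316.3 degrees

316.3 degrees


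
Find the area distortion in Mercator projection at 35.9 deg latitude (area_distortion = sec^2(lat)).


area_distortion = 1/cos^2(35.9) = 1.524

1.524


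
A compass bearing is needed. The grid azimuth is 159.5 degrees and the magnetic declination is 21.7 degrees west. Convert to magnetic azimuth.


magnetic azimuth = grid azimuth - declination (east +ve)
mag_az = 159.5 - -21.7 = 181.2 degrees

181.2 degrees


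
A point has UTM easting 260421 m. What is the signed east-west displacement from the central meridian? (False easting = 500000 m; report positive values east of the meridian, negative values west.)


displacement = 260421 - 500000 = -239579 m

-239579 m


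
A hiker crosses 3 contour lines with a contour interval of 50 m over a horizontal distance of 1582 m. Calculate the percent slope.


elevation change = 3 * 50 = 150 m
slope = 150 / 1582 * 100 = 9.5%

9.5%


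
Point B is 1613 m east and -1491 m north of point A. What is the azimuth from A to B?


az = atan2(1613, -1491) = 132.7 deg
adjusted to 0-360: 132.7 degrees

132.7 degrees


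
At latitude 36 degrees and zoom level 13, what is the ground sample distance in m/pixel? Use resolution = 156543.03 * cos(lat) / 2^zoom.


res = 156543.03 * cos(36) / 2^13 = 156543.03 * 0.80901699 / 8192 = 15.46 m/pixel

15.46 m/pixel


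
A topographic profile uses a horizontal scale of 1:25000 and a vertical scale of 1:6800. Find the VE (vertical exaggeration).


VE = horizontal_scale / vertical_scale = 25000 / 6800 ≈ 3.7

3.7x


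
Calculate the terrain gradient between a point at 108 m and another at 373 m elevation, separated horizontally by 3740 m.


gradient = (373 - 108) / 3740 = 265 / 3740 = 0.0709

0.0709


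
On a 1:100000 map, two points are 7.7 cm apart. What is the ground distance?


ground = 7.7 cm * 100000 / 100 = 7700.0 m = 7.7 km

7.7 km


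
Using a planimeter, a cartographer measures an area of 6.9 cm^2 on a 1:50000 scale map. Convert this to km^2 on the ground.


ground_area = 6.9 * (50000/100)^2 = 1725000.0 m^2 = 1.725 km^2

1.725 km^2


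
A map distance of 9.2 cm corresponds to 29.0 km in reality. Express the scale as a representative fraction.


ground = 29.0 km = 2900000 cm; RF denominator = ground / map = 2900000 / 9.2 ≈ 315217; RF = 1:315217

1:315217


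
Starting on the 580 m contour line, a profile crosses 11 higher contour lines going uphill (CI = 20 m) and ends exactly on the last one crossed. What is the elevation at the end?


elevation = 580 + 11 * 20 = 800 m

800 m


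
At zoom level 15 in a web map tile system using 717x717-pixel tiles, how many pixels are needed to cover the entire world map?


tiles per axis = 2^15 = 32768
total tiles = 32768^2 = 1073741824
pixels per axis = 32768 * 717 = 23494656
total pixels = 23494656^2 = 551998860558336

551998860558336 pixels


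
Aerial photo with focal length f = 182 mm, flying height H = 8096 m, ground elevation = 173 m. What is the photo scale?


scale = f / (H - h) = 182 mm / 7923 m = 182 / 7923000 = 1:43533

1:43533


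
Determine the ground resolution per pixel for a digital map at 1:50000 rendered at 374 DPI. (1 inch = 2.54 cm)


pixel_cm = 2.54 / 374 ≈ 0.006791 cm
ground = pixel_cm * 50000 / 100 = 2.54 * 50000 / (374 * 100) = 127000 / 37400 ≈ 3.4 m

3.4 m


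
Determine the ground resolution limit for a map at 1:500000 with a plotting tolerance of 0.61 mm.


ground = 0.61 mm * 500000 / 1000 = 305.0 m

305.0 m


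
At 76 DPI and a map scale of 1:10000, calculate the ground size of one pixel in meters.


pixel_cm = 2.54 / 76 ≈ 0.033421 cm
ground = pixel_cm * 10000 / 100 = 2.54 * 10000 / (76 * 100) = 25400 / 7600 ≈ 3.34 m

3.34 m


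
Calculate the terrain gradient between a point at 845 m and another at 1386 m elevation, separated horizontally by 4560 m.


gradient = (1386 - 845) / 4560 = 541 / 4560 = 0.1186

0.1186


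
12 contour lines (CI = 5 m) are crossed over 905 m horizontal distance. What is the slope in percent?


elevation change = 12 * 5 = 60 m
slope = 60 / 905 * 100 = 6.6%

6.6%


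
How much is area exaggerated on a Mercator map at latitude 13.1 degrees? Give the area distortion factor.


area_distortion = 1/cos^2(13.1) = 1.054

1.054


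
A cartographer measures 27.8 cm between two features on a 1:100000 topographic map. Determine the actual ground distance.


ground = 27.8 cm * 100000 / 100 = 27800.0 m = 27.8 km

27.8 km


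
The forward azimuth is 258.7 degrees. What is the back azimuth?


back azimuth = (258.7 + 180) mod 360 = 78.7 degrees

78.7 degrees


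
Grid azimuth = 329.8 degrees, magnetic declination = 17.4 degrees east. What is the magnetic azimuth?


magnetic azimuth = grid azimuth - declination (east +ve)
mag_az = 329.8 - 17.4 = 312.4 degrees

312.4 degrees


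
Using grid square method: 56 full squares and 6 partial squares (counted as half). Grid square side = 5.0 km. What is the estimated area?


effective squares = 56 + 6 * 0.5 = 59.0
area = 59.0 * 25.0 = 1475.0 km^2

1475.0 km^2


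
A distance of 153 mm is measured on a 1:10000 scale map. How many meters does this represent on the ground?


ground = 153 mm * 10000 / 1000 = 1530.0 m

1530.0 m


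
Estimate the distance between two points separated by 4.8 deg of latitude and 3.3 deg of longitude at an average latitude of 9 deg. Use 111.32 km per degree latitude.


dlat_km = 4.8 * 111.32 = 534.336
dlon_km = 3.3 * 111.32 * cos(9) ≈ 362.833
dist = sqrt(534.336^2 + 362.833^2) ≈ 645.9 km

645.9 km


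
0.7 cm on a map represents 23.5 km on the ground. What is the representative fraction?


ground = 23.5 km = 2350000 cm; RF denominator = ground / map = 2350000 / 0.7 ≈ 3357143; RF = 1:3357143

1:3357143


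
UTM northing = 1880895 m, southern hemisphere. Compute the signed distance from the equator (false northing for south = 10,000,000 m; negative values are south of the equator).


For southern: actual = 1880895 - 10000000 = -8119105 m

-8119105 m


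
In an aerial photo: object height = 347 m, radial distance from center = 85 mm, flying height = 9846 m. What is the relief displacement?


d = h * r / H = 347 * 85 / 9846 = 3.0 mm

3.0 mm


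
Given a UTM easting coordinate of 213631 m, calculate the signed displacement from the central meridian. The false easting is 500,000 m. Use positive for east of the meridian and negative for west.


displacement = 213631 - 500000 = -286369 m

-286369 m


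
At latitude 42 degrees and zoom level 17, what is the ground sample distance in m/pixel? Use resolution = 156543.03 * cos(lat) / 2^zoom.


res = 156543.03 * cos(42) / 2^17 = 156543.03 * 0.74314483 / 131072 = 0.89 m/pixel

0.89 m/pixel


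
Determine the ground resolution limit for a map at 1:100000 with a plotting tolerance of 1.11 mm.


ground = 1.11 mm * 100000 / 1000 = 111.0 m

111.0 m


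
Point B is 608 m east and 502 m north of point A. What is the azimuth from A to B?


az = atan2(608, 502) = 50.5 deg
adjusted to 0-360: 50.5 degrees

50.5 degrees


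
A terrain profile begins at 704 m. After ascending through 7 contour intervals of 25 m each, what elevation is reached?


elevation = 704 + 7 * 25 = 879 m

879 m


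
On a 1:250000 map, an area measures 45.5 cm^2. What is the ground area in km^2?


ground_area = 45.5 * (250000/100)^2 = 284375000.0 m^2 = 284.375 km^2

284.375 km^2


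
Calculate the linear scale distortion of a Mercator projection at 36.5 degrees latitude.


SF = 1 / cos(36.5) = 1 / 0.803857 = 1.244

1.244


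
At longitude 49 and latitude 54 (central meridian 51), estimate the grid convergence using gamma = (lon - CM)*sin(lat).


gamma = (49 - 51) * sin(54) = -2 * 0.809017 = -1.618 degrees

-1.618 degrees


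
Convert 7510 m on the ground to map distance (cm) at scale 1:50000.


map_cm = 7510 * 100 / 50000 = 15.02 cm

15.02 cm


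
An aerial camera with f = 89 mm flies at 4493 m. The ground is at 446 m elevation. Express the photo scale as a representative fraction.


scale = f / (H - h) = 89 mm / 4047 m = 89 / 4047000 = 1:45472

1:45472


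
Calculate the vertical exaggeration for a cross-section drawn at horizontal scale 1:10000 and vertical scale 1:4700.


VE = horizontal_scale / vertical_scale = 10000 / 4700 ≈ 2.1

2.1x


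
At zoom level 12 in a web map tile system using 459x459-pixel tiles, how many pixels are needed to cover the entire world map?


tiles per axis = 2^12 = 4096
total tiles = 4096^2 = 16777216
pixels per axis = 4096 * 459 = 1880064
total pixels = 1880064^2 = 3534640644096

3534640644096 pixels


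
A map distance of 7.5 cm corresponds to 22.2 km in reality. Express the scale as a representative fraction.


ground = 22.2 km = 2220000 cm; RF denominator = ground / map = 2220000 / 7.5 = 296000; RF = 1:296000

1:296000


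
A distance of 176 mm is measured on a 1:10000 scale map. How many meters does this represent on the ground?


ground = 176 mm * 10000 / 1000 = 1760.0 m

1760.0 m


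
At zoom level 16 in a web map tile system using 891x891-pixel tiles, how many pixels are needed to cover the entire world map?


tiles per axis = 2^16 = 65536
total tiles = 65536^2 = 4294967296
pixels per axis = 65536 * 891 = 58392576
total pixels = 58392576^2 = 3409692931915776

3409692931915776 pixels


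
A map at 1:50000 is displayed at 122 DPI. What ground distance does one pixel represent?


pixel_cm = 2.54 / 122 ≈ 0.02082 cm
ground = pixel_cm * 50000 / 100 = 2.54 * 50000 / (122 * 100) = 127000 / 12200 ≈ 10.41 m

10.41 m


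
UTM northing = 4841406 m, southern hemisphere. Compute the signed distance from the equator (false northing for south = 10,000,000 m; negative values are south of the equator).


For southern: actual = 4841406 - 10000000 = -5158594 m

-5158594 m


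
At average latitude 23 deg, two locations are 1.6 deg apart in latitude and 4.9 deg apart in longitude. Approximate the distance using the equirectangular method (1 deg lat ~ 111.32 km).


dlat_km = 1.6 * 111.32 = 178.112
dlon_km = 4.9 * 111.32 * cos(23) ≈ 502.106
dist = sqrt(178.112^2 + 502.106^2) ≈ 532.8 km

532.8 km


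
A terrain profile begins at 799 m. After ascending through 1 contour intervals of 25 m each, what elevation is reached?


elevation = 799 + 1 * 25 = 824 m

824 m


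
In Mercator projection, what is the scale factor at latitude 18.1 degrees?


SF = 1 / cos(18.1) = 1 / 0.950516 = 1.052

1.052


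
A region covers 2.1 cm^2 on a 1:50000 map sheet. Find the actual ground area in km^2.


ground_area = 2.1 * (50000/100)^2 = 525000.0 m^2 = 0.525 km^2

0.525 km^2


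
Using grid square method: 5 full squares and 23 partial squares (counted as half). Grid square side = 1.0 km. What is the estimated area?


effective squares = 5 + 23 * 0.5 = 16.5
area = 16.5 * 1.0 = 16.5 km^2

16.5 km^2


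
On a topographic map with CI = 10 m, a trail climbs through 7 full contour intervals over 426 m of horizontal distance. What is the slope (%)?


elevation change = 7 * 10 = 70 m
slope = 70 / 426 * 100 = 16.4%

16.4%


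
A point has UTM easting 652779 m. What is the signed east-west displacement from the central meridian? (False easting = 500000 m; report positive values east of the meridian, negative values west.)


displacement = 652779 - 500000 = 152779 m

152779 m


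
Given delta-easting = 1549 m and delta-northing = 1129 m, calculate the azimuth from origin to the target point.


az = atan2(1549, 1129) = 53.9 deg
adjusted to 0-360: 53.9 degrees

53.9 degrees


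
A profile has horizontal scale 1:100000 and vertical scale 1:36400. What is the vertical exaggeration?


VE = horizontal_scale / vertical_scale = 100000 / 36400 ≈ 2.7

2.7x


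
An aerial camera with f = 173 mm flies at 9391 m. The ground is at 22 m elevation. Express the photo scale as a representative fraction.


scale = f / (H - h) = 173 mm / 9369 m = 173 / 9369000 = 1:54156

1:54156


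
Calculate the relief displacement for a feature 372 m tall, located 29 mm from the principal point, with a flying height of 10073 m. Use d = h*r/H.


d = h * r / H = 372 * 29 / 10073 = 1.07 mm

1.07 mm


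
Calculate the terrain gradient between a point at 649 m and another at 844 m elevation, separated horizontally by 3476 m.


gradient = (844 - 649) / 3476 = 195 / 3476 = 0.0561

0.0561


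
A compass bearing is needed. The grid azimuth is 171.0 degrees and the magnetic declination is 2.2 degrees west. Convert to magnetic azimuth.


magnetic azimuth = grid azimuth - declination (east +ve)
mag_az = 171.0 - -2.2 = 173.2 degrees

173.2 degrees


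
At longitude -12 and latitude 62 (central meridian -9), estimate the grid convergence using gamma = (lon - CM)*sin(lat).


gamma = (-12 - -9) * sin(62) = -3 * 0.882948 = -2.649 degrees

-2.649 degrees


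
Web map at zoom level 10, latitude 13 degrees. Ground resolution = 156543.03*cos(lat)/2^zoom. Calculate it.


res = 156543.03 * cos(13) / 2^10 = 156543.03 * 0.97437006 / 1024 = 148.96 m/pixel

148.96 m/pixel


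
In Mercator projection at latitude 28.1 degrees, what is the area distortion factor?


area_distortion = 1/cos^2(28.1) = 1.285

1.285


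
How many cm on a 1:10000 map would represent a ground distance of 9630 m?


map_cm = 9630 * 100 / 10000 = 96.3 cm

96.3 cm


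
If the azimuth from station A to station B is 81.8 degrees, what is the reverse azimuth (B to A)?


back azimuth = (81.8 + 180) mod 360 = 261.8 degrees

261.8 degrees


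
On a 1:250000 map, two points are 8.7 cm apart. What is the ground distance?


ground = 8.7 cm * 250000 / 100 = 21750.0 m = 21.75 km

21.75 km


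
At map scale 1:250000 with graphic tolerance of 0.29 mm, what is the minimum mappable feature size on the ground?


ground = 0.29 mm * 250000 / 1000 = 72.5 m

72.5 m


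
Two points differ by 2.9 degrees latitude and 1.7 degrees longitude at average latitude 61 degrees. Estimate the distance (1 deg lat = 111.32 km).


dlat_km = 2.9 * 111.32 = 322.828
dlon_km = 1.7 * 111.32 * cos(61) ≈ 91.747
dist = sqrt(322.828^2 + 91.747^2) ≈ 335.6 km

335.6 km


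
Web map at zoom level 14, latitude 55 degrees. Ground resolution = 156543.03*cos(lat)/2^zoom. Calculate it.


res = 156543.03 * cos(55) / 2^14 = 156543.03 * 0.57357644 / 16384 = 5.48 m/pixel

5.48 m/pixel


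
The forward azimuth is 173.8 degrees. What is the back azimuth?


back azimuth = (173.8 + 180) mod 360 = 353.8 degrees

353.8 degrees


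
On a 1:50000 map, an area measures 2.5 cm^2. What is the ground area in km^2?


ground_area = 2.5 * (50000/100)^2 = 625000.0 m^2 = 0.625 km^2

0.625 km^2


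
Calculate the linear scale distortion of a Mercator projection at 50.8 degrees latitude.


SF = 1 / cos(50.8) = 1 / 0.632029 = 1.582

1.582


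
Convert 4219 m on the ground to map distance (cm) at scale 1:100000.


map_cm = 4219 * 100 / 100000 = 4.219 cm ≈ 4.22 cm

4.22 cm


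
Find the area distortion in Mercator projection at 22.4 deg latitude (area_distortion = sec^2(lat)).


area_distortion = 1/cos^2(22.4) = 1.17

1.17


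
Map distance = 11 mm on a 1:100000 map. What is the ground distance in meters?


ground = 11 mm * 100000 / 1000 = 1100.0 m

1100.0 m


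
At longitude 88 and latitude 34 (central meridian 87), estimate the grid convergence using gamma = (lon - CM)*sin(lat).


gamma = (88 - 87) * sin(34) = 1 * 0.559193 = 0.559 degrees

0.559 degrees


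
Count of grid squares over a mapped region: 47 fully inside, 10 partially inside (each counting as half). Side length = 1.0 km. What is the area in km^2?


effective squares = 47 + 10 * 0.5 = 52.0
area = 52.0 * 1.0 = 52.0 km^2

52.0 km^2


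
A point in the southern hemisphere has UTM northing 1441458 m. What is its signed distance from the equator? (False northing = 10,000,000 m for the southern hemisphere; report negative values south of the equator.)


For southern: actual = 1441458 - 10000000 = -8558542 m

-8558542 m


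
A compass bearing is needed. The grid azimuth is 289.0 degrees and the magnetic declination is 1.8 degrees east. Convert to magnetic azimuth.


magnetic azimuth = grid azimuth - declination (east +ve)
mag_az = 289.0 - 1.8 = 287.2 degrees

287.2 degrees


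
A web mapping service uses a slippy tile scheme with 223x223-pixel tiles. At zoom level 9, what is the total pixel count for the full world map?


tiles per axis = 2^9 = 512
total tiles = 512^2 = 262144
pixels per axis = 512 * 223 = 114176
total pixels = 114176^2 = 13036158976

13036158976 pixels


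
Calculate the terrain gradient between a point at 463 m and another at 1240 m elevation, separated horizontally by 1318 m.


gradient = (1240 - 463) / 1318 = 777 / 1318 = 0.5895

0.5895


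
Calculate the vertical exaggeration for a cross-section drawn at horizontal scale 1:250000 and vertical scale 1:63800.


VE = horizontal_scale / vertical_scale = 250000 / 63800 ≈ 3.9

3.9x


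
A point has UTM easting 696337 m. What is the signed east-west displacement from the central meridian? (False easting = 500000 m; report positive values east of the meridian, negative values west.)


displacement = 696337 - 500000 = 196337 m

196337 m


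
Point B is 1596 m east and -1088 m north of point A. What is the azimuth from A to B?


az = atan2(1596, -1088) = 124.3 deg
adjusted to 0-360: 124.3 degrees

124.3 degrees


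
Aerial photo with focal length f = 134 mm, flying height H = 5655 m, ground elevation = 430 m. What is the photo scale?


scale = f / (H - h) = 134 mm / 5225 m = 134 / 5225000 = 1:38993

1:38993


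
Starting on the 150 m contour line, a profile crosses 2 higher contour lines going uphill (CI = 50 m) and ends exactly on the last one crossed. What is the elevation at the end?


elevation = 150 + 2 * 50 = 250 m

250 m


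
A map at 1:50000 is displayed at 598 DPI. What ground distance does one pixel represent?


pixel_cm = 2.54 / 598 ≈ 0.004247 cm
ground = pixel_cm * 50000 / 100 = 2.54 * 50000 / (598 * 100) = 127000 / 59800 ≈ 2.12 m

2.12 m
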